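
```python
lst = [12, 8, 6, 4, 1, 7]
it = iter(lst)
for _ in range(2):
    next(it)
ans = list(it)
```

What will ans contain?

Step 1: Create iterator over [12, 8, 6, 4, 1, 7].
Step 2: Advance 2 positions (consuming [12, 8]).
Step 3: list() collects remaining elements: [6, 4, 1, 7].
Therefore ans = [6, 4, 1, 7].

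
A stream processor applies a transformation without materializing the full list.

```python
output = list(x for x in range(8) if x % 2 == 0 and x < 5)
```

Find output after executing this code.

Step 1: Filter range(8) where x % 2 == 0 and x < 5:
  x=0: both conditions met, included
  x=1: excluded (1 % 2 != 0)
  x=2: both conditions met, included
  x=3: excluded (3 % 2 != 0)
  x=4: both conditions met, included
  x=5: excluded (5 % 2 != 0, 5 >= 5)
  x=6: excluded (6 >= 5)
  x=7: excluded (7 % 2 != 0, 7 >= 5)
Therefore output = [0, 2, 4].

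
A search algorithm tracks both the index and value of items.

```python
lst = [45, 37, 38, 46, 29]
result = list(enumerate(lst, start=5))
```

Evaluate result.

Step 1: enumerate with start=5:
  (5, 45)
  (6, 37)
  (7, 38)
  (8, 46)
  (9, 29)
Therefore result = [(5, 45), (6, 37), (7, 38), (8, 46), (9, 29)].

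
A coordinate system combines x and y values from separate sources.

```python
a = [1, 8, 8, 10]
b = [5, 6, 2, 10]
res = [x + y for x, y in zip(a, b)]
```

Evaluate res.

Step 1: Add corresponding elements:
  1 + 5 = 6
  8 + 6 = 14
  8 + 2 = 10
  10 + 10 = 20
Therefore res = [6, 14, 10, 20].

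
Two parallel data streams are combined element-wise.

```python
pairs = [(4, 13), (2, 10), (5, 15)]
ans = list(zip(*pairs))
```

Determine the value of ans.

Step 1: zip(*pairs) transposes: unzips [(4, 13), (2, 10), (5, 15)] into separate sequences.
Step 2: First elements: (4, 2, 5), second elements: (13, 10, 15).
Therefore ans = [(4, 2, 5), (13, 10, 15)].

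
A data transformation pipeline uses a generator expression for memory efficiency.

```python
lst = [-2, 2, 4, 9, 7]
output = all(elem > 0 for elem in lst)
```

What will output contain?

Step 1: Check elem > 0 for each element in [-2, 2, 4, 9, 7]:
  -2 > 0: False
  2 > 0: True
  4 > 0: True
  9 > 0: True
  7 > 0: True
Step 2: all() returns False.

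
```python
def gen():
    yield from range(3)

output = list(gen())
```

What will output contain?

Step 1: yield from delegates to the iterable, yielding each element.
Step 2: Collected values: [0, 1, 2].
Therefore output = [0, 1, 2].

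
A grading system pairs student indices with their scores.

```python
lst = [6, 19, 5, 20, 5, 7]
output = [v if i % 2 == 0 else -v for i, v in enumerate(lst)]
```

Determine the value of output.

Step 1: For each (i, v), keep v if i is even, negate if odd:
  i=0 (even): keep 6
  i=1 (odd): negate to -19
  i=2 (even): keep 5
  i=3 (odd): negate to -20
  i=4 (even): keep 5
  i=5 (odd): negate to -7
Therefore output = [6, -19, 5, -20, 5, -7].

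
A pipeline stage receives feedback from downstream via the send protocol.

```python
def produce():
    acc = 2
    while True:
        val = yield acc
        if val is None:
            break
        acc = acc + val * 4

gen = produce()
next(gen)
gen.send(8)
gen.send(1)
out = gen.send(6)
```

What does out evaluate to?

Step 1: next() -> yield acc=2.
Step 2: send(8) -> val=8, acc = 2 + 8*4 = 34, yield 34.
Step 3: send(1) -> val=1, acc = 34 + 1*4 = 38, yield 38.
Step 4: send(6) -> val=6, acc = 38 + 6*4 = 62, yield 62.
Therefore out = 62.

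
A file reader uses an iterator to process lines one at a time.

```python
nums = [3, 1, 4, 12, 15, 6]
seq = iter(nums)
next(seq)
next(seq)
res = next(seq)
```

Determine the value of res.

Step 1: Create iterator over [3, 1, 4, 12, 15, 6].
Step 2: next() consumes 3.
Step 3: next() consumes 1.
Step 4: next() returns 4.
Therefore res = 4.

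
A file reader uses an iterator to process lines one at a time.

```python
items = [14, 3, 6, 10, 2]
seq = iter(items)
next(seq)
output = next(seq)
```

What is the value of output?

Step 1: Create iterator over [14, 3, 6, 10, 2].
Step 2: next() consumes 14.
Step 3: next() returns 3.
Therefore output = 3.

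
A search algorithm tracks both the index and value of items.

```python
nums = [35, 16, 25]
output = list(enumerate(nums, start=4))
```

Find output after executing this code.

Step 1: enumerate with start=4:
  (4, 35)
  (5, 16)
  (6, 25)
Therefore output = [(4, 35), (5, 16), (6, 25)].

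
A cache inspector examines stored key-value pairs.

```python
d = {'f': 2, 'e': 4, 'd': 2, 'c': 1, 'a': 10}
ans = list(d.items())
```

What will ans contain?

Step 1: d.items() returns (key, value) pairs in insertion order.
Therefore ans = [('f', 2), ('e', 4), ('d', 2), ('c', 1), ('a', 10)].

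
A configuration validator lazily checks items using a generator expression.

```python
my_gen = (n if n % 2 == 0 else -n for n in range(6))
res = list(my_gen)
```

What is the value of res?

Step 1: For each n in range(6), yield n if even, else -n:
  n=0: even, yield 0
  n=1: odd, yield -1
  n=2: even, yield 2
  n=3: odd, yield -3
  n=4: even, yield 4
  n=5: odd, yield -5
Therefore res = [0, -1, 2, -3, 4, -5].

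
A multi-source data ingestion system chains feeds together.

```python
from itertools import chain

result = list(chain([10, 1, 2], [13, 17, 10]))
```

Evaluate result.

Step 1: chain() concatenates iterables: [10, 1, 2] + [13, 17, 10].
Therefore result = [10, 1, 2, 13, 17, 10].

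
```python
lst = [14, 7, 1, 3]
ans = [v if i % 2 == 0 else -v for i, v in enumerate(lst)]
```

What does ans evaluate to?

Step 1: For each (i, v), keep v if i is even, negate if odd:
  i=0 (even): keep 14
  i=1 (odd): negate to -7
  i=2 (even): keep 1
  i=3 (odd): negate to -3
Therefore ans = [14, -7, 1, -3].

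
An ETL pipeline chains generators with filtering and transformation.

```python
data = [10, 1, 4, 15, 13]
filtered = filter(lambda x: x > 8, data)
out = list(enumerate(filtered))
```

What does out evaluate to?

Step 1: Filter [10, 1, 4, 15, 13] for > 8: [10, 15, 13].
Step 2: enumerate re-indexes from 0: [(0, 10), (1, 15), (2, 13)].
Therefore out = [(0, 10), (1, 15), (2, 13)].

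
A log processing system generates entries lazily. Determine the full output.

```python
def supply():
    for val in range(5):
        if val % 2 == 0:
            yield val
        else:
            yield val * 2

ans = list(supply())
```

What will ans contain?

Step 1: For each val in range(5), yield val if even, else val*2:
  val=0 (even): yield 0
  val=1 (odd): yield 1*2 = 2
  val=2 (even): yield 2
  val=3 (odd): yield 3*2 = 6
  val=4 (even): yield 4
Therefore ans = [0, 2, 2, 6, 4].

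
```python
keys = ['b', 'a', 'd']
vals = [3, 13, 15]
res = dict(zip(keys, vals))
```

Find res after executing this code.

Step 1: zip pairs keys with values:
  'b' -> 3
  'a' -> 13
  'd' -> 15
Therefore res = {'b': 3, 'a': 13, 'd': 15}.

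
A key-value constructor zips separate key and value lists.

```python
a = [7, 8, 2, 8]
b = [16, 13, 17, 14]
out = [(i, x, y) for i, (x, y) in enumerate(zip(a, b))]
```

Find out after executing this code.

Step 1: enumerate(zip(a, b)) gives index with paired elements:
  i=0: (7, 16)
  i=1: (8, 13)
  i=2: (2, 17)
  i=3: (8, 14)
Therefore out = [(0, 7, 16), (1, 8, 13), (2, 2, 17), (3, 8, 14)].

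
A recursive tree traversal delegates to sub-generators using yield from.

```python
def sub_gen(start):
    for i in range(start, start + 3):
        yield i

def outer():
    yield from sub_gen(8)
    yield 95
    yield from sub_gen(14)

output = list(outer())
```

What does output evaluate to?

Step 1: outer() delegates to sub_gen(8):
  yield 8
  yield 9
  yield 10
Step 2: yield 95
Step 3: Delegates to sub_gen(14):
  yield 14
  yield 15
  yield 16
Therefore output = [8, 9, 10, 95, 14, 15, 16].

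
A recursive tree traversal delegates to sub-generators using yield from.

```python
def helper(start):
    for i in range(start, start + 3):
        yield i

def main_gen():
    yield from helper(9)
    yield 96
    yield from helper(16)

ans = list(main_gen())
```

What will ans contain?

Step 1: main_gen() delegates to helper(9):
  yield 9
  yield 10
  yield 11
Step 2: yield 96
Step 3: Delegates to helper(16):
  yield 16
  yield 17
  yield 18
Therefore ans = [9, 10, 11, 96, 16, 17, 18].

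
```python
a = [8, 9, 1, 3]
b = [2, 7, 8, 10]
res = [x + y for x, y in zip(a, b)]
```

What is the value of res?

Step 1: Add corresponding elements:
  8 + 2 = 10
  9 + 7 = 16
  1 + 8 = 9
  3 + 10 = 13
Therefore res = [10, 16, 9, 13].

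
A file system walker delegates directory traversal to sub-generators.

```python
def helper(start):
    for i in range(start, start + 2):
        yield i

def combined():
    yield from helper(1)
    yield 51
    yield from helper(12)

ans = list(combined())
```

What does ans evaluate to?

Step 1: combined() delegates to helper(1):
  yield 1
  yield 2
Step 2: yield 51
Step 3: Delegates to helper(12):
  yield 12
  yield 13
Therefore ans = [1, 2, 51, 12, 13].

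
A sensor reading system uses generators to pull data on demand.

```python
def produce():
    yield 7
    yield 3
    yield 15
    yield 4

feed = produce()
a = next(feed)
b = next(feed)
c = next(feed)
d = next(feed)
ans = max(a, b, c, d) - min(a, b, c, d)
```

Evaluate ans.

Step 1: Create generator and consume all values:
  a = next(feed) = 7
  b = next(feed) = 3
  c = next(feed) = 15
  d = next(feed) = 4
Step 2: max = 15, min = 3, ans = 15 - 3 = 12.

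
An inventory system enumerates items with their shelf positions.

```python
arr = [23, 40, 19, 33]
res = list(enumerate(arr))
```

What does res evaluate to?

Step 1: enumerate pairs each element with its index:
  (0, 23)
  (1, 40)
  (2, 19)
  (3, 33)
Therefore res = [(0, 23), (1, 40), (2, 19), (3, 33)].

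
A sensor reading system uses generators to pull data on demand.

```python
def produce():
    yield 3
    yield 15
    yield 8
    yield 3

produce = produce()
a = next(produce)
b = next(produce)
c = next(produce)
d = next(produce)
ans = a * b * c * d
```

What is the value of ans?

Step 1: Create generator and consume all values:
  a = next(produce) = 3
  b = next(produce) = 15
  c = next(produce) = 8
  d = next(produce) = 3
Step 2: ans = 3 * 15 * 8 * 3 = 1080.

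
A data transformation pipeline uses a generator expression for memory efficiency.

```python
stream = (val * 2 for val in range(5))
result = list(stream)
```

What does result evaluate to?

Step 1: For each val in range(5), compute val*2:
  val=0: 0*2 = 0
  val=1: 1*2 = 2
  val=2: 2*2 = 4
  val=3: 3*2 = 6
  val=4: 4*2 = 8
Therefore result = [0, 2, 4, 6, 8].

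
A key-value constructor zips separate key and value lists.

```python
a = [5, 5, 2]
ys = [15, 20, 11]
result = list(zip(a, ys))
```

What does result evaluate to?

Step 1: zip pairs elements at same index:
  Index 0: (5, 15)
  Index 1: (5, 20)
  Index 2: (2, 11)
Therefore result = [(5, 15), (5, 20), (2, 11)].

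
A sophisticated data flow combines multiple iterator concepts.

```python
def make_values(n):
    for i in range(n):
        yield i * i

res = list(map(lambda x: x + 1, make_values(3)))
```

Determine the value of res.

Step 1: make_values(3) yields squares: [0, 1, 4].
Step 2: map adds 1 to each: [1, 2, 5].
Therefore res = [1, 2, 5].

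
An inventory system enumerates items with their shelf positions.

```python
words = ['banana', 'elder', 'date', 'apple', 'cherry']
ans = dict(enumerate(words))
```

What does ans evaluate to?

Step 1: enumerate pairs indices with words:
  0 -> 'banana'
  1 -> 'elder'
  2 -> 'date'
  3 -> 'apple'
  4 -> 'cherry'
Therefore ans = {0: 'banana', 1: 'elder', 2: 'date', 3: 'apple', 4: 'cherry'}.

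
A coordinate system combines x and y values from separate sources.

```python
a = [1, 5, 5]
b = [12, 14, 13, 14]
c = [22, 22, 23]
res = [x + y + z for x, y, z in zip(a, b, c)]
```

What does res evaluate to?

Step 1: zip three lists (truncates to shortest, len=3):
  1 + 12 + 22 = 35
  5 + 14 + 22 = 41
  5 + 13 + 23 = 41
Therefore res = [35, 41, 41].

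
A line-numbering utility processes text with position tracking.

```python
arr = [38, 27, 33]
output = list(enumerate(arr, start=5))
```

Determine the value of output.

Step 1: enumerate with start=5:
  (5, 38)
  (6, 27)
  (7, 33)
Therefore output = [(5, 38), (6, 27), (7, 33)].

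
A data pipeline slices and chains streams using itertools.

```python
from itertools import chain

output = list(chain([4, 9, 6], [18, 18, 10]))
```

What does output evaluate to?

Step 1: chain() concatenates iterables: [4, 9, 6] + [18, 18, 10].
Therefore output = [4, 9, 6, 18, 18, 10].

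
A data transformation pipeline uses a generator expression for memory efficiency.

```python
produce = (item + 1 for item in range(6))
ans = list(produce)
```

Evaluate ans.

Step 1: For each item in range(6), compute item+1:
  item=0: 0+1 = 1
  item=1: 1+1 = 2
  item=2: 2+1 = 3
  item=3: 3+1 = 4
  item=4: 4+1 = 5
  item=5: 5+1 = 6
Therefore ans = [1, 2, 3, 4, 5, 6].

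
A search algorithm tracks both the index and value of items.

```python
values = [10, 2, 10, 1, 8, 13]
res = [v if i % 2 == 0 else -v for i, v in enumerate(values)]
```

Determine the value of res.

Step 1: For each (i, v), keep v if i is even, negate if odd:
  i=0 (even): keep 10
  i=1 (odd): negate to -2
  i=2 (even): keep 10
  i=3 (odd): negate to -1
  i=4 (even): keep 8
  i=5 (odd): negate to -13
Therefore res = [10, -2, 10, -1, 8, -13].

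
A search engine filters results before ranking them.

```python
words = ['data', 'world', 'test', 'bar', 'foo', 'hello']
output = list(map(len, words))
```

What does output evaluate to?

Step 1: Map len() to each word:
  'data' -> 4
  'world' -> 5
  'test' -> 4
  'bar' -> 3
  'foo' -> 3
  'hello' -> 5
Therefore output = [4, 5, 4, 3, 3, 5].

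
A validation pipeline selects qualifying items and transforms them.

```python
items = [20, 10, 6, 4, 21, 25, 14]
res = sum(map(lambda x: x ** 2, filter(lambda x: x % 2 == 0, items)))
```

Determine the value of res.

Step 1: Filter even numbers from [20, 10, 6, 4, 21, 25, 14]: [20, 10, 6, 4, 14]
Step 2: Square each: [400, 100, 36, 16, 196]
Step 3: Sum = 748.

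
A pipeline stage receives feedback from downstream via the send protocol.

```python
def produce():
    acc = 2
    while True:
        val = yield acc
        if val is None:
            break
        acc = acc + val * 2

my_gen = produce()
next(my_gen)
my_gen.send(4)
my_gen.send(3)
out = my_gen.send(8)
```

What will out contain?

Step 1: next() -> yield acc=2.
Step 2: send(4) -> val=4, acc = 2 + 4*2 = 10, yield 10.
Step 3: send(3) -> val=3, acc = 10 + 3*2 = 16, yield 16.
Step 4: send(8) -> val=8, acc = 16 + 8*2 = 32, yield 32.
Therefore out = 32.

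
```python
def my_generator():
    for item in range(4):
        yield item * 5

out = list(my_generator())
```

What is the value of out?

Step 1: For each item in range(4), yield item * 5:
  item=0: yield 0 * 5 = 0
  item=1: yield 1 * 5 = 5
  item=2: yield 2 * 5 = 10
  item=3: yield 3 * 5 = 15
Therefore out = [0, 5, 10, 15].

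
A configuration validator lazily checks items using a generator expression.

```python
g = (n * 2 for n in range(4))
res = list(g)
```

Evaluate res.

Step 1: For each n in range(4), compute n*2:
  n=0: 0*2 = 0
  n=1: 1*2 = 2
  n=2: 2*2 = 4
  n=3: 3*2 = 6
Therefore res = [0, 2, 4, 6].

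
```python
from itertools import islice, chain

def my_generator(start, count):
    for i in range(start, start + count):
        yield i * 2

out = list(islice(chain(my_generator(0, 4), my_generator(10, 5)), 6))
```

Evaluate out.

Step 1: my_generator(0, 4) yields [0, 2, 4, 6].
Step 2: my_generator(10, 5) yields [20, 22, 24, 26, 28].
Step 3: chain concatenates: [0, 2, 4, 6, 20, 22, 24, 26, 28].
Step 4: islice takes first 6: [0, 2, 4, 6, 20, 22].
Therefore out = [0, 2, 4, 6, 20, 22].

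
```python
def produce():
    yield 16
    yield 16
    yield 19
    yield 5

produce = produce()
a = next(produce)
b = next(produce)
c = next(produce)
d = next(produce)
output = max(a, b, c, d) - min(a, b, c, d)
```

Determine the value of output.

Step 1: Create generator and consume all values:
  a = next(produce) = 16
  b = next(produce) = 16
  c = next(produce) = 19
  d = next(produce) = 5
Step 2: max = 19, min = 5, output = 19 - 5 = 14.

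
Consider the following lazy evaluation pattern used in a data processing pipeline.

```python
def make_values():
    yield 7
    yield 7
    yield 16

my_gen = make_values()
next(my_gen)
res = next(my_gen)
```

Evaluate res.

Step 1: make_values() creates a generator.
Step 2: next(my_gen) yields 7 (consumed and discarded).
Step 3: next(my_gen) yields 7, assigned to res.
Therefore res = 7.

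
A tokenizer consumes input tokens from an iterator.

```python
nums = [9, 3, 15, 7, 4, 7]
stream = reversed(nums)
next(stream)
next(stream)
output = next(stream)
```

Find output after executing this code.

Step 1: reversed([9, 3, 15, 7, 4, 7]) gives iterator: [7, 4, 7, 15, 3, 9].
Step 2: First next() = 7, second next() = 4.
Step 3: Third next() = 7.
Therefore output = 7.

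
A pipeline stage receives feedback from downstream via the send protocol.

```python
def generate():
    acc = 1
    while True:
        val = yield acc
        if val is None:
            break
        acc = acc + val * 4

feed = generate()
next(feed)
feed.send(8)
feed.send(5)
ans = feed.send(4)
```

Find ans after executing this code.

Step 1: next() -> yield acc=1.
Step 2: send(8) -> val=8, acc = 1 + 8*4 = 33, yield 33.
Step 3: send(5) -> val=5, acc = 33 + 5*4 = 53, yield 53.
Step 4: send(4) -> val=4, acc = 53 + 4*4 = 69, yield 69.
Therefore ans = 69.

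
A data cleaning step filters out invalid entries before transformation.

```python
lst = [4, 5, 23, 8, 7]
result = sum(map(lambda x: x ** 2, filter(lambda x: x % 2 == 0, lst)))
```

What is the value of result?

Step 1: Filter even numbers from [4, 5, 23, 8, 7]: [4, 8]
Step 2: Square each: [16, 64]
Step 3: Sum = 80.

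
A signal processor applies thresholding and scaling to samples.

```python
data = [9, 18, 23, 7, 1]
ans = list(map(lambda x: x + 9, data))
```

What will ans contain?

Step 1: Apply lambda x: x + 9 to each element:
  9 -> 18
  18 -> 27
  23 -> 32
  7 -> 16
  1 -> 10
Therefore ans = [18, 27, 32, 16, 10].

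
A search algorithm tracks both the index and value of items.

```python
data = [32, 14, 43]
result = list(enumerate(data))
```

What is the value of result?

Step 1: enumerate pairs each element with its index:
  (0, 32)
  (1, 14)
  (2, 43)
Therefore result = [(0, 32), (1, 14), (2, 43)].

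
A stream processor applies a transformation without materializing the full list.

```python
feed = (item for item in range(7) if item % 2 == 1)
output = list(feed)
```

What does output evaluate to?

Step 1: Filter range(7) keeping only odd values:
  item=0: even, excluded
  item=1: odd, included
  item=2: even, excluded
  item=3: odd, included
  item=4: even, excluded
  item=5: odd, included
  item=6: even, excluded
Therefore output = [1, 3, 5].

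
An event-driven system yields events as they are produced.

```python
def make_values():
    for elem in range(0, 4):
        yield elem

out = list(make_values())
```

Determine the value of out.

Step 1: The generator yields each value from range(0, 4).
Step 2: list() consumes all yields: [0, 1, 2, 3].
Therefore out = [0, 1, 2, 3].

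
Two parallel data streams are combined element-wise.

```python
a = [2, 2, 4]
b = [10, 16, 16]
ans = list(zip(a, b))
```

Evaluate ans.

Step 1: zip pairs elements at same index:
  Index 0: (2, 10)
  Index 1: (2, 16)
  Index 2: (4, 16)
Therefore ans = [(2, 10), (2, 16), (4, 16)].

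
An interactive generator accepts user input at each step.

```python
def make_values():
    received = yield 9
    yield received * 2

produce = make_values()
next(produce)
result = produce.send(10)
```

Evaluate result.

Step 1: next(produce) advances to first yield, producing 9.
Step 2: send(10) resumes, received = 10.
Step 3: yield received * 2 = 10 * 2 = 20.
Therefore result = 20.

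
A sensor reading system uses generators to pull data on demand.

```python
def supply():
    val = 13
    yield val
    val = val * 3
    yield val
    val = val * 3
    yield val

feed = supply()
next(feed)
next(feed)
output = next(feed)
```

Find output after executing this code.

Step 1: Trace through generator execution:
  Yield 1: val starts at 13, yield 13
  Yield 2: val = 13 * 3 = 39, yield 39
  Yield 3: val = 39 * 3 = 117, yield 117
Step 2: First next() gets 13, second next() gets the second value, third next() yields 117.
Therefore output = 117.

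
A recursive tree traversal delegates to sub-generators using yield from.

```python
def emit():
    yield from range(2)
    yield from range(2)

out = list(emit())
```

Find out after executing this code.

Step 1: Trace yields in order:
  yield 0
  yield 1
  yield 0
  yield 1
Therefore out = [0, 1, 0, 1].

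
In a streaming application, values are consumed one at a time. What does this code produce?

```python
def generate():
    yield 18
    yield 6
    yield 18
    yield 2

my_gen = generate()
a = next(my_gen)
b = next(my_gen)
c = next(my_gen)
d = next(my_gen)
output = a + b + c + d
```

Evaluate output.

Step 1: Create generator and consume all values:
  a = next(my_gen) = 18
  b = next(my_gen) = 6
  c = next(my_gen) = 18
  d = next(my_gen) = 2
Step 2: output = 18 + 6 + 18 + 2 = 44.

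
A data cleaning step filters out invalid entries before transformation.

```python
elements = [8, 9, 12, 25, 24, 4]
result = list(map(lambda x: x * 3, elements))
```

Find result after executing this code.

Step 1: Apply lambda x: x * 3 to each element:
  8 -> 24
  9 -> 27
  12 -> 36
  25 -> 75
  24 -> 72
  4 -> 12
Therefore result = [24, 27, 36, 75, 72, 12].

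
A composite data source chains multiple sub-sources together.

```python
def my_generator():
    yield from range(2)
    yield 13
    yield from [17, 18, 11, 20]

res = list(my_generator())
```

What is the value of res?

Step 1: Trace yields in order:
  yield 0
  yield 1
  yield 13
  yield 17
  yield 18
  yield 11
  yield 20
Therefore res = [0, 1, 13, 17, 18, 11, 20].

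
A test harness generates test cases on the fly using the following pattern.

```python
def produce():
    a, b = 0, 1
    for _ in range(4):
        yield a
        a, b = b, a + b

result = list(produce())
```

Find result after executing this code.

Step 1: Fibonacci-like sequence starting with a=0, b=1:
  Iteration 1: yield a=0, then a,b = 1,1
  Iteration 2: yield a=1, then a,b = 1,2
  Iteration 3: yield a=1, then a,b = 2,3
  Iteration 4: yield a=2, then a,b = 3,5
Therefore result = [0, 1, 1, 2].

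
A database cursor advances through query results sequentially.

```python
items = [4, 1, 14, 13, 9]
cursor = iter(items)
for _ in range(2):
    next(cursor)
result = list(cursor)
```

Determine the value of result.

Step 1: Create iterator over [4, 1, 14, 13, 9].
Step 2: Advance 2 positions (consuming [4, 1]).
Step 3: list() collects remaining elements: [14, 13, 9].
Therefore result = [14, 13, 9].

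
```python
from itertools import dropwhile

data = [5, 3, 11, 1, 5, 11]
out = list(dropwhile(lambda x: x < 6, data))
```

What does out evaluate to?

Step 1: dropwhile drops elements while < 6:
  5 < 6: dropped
  3 < 6: dropped
  11: kept (dropping stopped)
Step 2: Remaining elements kept regardless of condition.
Therefore out = [11, 1, 5, 11].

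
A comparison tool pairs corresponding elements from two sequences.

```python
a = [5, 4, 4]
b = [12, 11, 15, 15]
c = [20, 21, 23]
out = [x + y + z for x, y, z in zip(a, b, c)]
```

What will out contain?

Step 1: zip three lists (truncates to shortest, len=3):
  5 + 12 + 20 = 37
  4 + 11 + 21 = 36
  4 + 15 + 23 = 42
Therefore out = [37, 36, 42].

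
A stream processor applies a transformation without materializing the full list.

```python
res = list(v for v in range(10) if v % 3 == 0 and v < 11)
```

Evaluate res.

Step 1: Filter range(10) where v % 3 == 0 and v < 11:
  v=0: both conditions met, included
  v=1: excluded (1 % 3 != 0)
  v=2: excluded (2 % 3 != 0)
  v=3: both conditions met, included
  v=4: excluded (4 % 3 != 0)
  v=5: excluded (5 % 3 != 0)
  v=6: both conditions met, included
  v=7: excluded (7 % 3 != 0)
  v=8: excluded (8 % 3 != 0)
  v=9: both conditions met, included
Therefore res = [0, 3, 6, 9].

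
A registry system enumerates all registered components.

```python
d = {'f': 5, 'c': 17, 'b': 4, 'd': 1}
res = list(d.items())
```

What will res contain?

Step 1: d.items() returns (key, value) pairs in insertion order.
Therefore res = [('f', 5), ('c', 17), ('b', 4), ('d', 1)].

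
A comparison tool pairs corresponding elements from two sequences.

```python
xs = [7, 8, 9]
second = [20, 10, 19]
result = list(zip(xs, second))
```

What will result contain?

Step 1: zip pairs elements at same index:
  Index 0: (7, 20)
  Index 1: (8, 10)
  Index 2: (9, 19)
Therefore result = [(7, 20), (8, 10), (9, 19)].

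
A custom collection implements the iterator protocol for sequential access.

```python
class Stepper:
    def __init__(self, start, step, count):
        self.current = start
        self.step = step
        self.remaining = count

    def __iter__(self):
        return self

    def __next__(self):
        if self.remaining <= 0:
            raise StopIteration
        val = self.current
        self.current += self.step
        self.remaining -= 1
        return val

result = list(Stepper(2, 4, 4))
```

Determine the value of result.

Step 1: Stepper starts at 2, increments by 4, for 4 steps:
  Yield 2, then current += 4
  Yield 6, then current += 4
  Yield 10, then current += 4
  Yield 14, then current += 4
Therefore result = [2, 6, 10, 14].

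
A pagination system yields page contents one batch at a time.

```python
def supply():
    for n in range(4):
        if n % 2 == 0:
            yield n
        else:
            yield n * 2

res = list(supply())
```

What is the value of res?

Step 1: For each n in range(4), yield n if even, else n*2:
  n=0 (even): yield 0
  n=1 (odd): yield 1*2 = 2
  n=2 (even): yield 2
  n=3 (odd): yield 3*2 = 6
Therefore res = [0, 2, 2, 6].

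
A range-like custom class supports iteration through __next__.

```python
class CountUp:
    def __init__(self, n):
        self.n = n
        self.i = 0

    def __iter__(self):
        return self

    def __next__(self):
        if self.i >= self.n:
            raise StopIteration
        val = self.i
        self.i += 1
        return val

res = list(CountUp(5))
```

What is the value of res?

Step 1: CountUp(5) creates an iterator counting 0 to 4.
Step 2: list() consumes all values: [0, 1, 2, 3, 4].
Therefore res = [0, 1, 2, 3, 4].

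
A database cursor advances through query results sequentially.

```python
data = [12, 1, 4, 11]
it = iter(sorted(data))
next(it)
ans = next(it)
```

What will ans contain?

Step 1: sorted([12, 1, 4, 11]) = [1, 4, 11, 12].
Step 2: Create iterator and skip 1 elements.
Step 3: next() returns 4.
Therefore ans = 4.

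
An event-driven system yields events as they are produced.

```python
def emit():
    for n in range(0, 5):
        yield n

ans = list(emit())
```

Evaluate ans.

Step 1: The generator yields each value from range(0, 5).
Step 2: list() consumes all yields: [0, 1, 2, 3, 4].
Therefore ans = [0, 1, 2, 3, 4].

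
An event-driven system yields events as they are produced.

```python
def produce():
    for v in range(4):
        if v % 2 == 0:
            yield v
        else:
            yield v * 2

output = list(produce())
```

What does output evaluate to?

Step 1: For each v in range(4), yield v if even, else v*2:
  v=0 (even): yield 0
  v=1 (odd): yield 1*2 = 2
  v=2 (even): yield 2
  v=3 (odd): yield 3*2 = 6
Therefore output = [0, 2, 2, 6].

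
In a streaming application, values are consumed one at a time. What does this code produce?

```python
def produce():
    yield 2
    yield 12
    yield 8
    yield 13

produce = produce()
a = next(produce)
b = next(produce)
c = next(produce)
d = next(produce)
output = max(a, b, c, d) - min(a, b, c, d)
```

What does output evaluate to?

Step 1: Create generator and consume all values:
  a = next(produce) = 2
  b = next(produce) = 12
  c = next(produce) = 8
  d = next(produce) = 13
Step 2: max = 13, min = 2, output = 13 - 2 = 11.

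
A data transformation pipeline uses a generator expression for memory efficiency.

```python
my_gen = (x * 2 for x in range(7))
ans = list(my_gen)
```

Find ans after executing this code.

Step 1: For each x in range(7), compute x*2:
  x=0: 0*2 = 0
  x=1: 1*2 = 2
  x=2: 2*2 = 4
  x=3: 3*2 = 6
  x=4: 4*2 = 8
  x=5: 5*2 = 10
  x=6: 6*2 = 12
Therefore ans = [0, 2, 4, 6, 8, 10, 12].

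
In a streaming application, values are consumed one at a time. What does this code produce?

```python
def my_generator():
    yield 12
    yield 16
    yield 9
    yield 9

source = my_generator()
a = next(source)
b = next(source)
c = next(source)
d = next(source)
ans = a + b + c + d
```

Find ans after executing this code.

Step 1: Create generator and consume all values:
  a = next(source) = 12
  b = next(source) = 16
  c = next(source) = 9
  d = next(source) = 9
Step 2: ans = 12 + 16 + 9 + 9 = 46.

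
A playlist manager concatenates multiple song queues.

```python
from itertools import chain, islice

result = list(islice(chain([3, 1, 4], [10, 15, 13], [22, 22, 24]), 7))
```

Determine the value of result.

Step 1: chain([3, 1, 4], [10, 15, 13], [22, 22, 24]) = [3, 1, 4, 10, 15, 13, 22, 22, 24].
Step 2: islice takes first 7 elements: [3, 1, 4, 10, 15, 13, 22].
Therefore result = [3, 1, 4, 10, 15, 13, 22].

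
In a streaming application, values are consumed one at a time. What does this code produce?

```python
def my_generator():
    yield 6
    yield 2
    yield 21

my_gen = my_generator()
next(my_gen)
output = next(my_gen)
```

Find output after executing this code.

Step 1: my_generator() creates a generator.
Step 2: next(my_gen) yields 6 (consumed and discarded).
Step 3: next(my_gen) yields 2, assigned to output.
Therefore output = 2.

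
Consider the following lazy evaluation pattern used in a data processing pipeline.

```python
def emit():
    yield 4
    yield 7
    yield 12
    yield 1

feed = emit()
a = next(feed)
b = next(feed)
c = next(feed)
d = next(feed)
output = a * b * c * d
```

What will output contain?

Step 1: Create generator and consume all values:
  a = next(feed) = 4
  b = next(feed) = 7
  c = next(feed) = 12
  d = next(feed) = 1
Step 2: output = 4 * 7 * 12 * 1 = 336.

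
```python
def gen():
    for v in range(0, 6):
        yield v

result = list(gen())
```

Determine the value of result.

Step 1: The generator yields each value from range(0, 6).
Step 2: list() consumes all yields: [0, 1, 2, 3, 4, 5].
Therefore result = [0, 1, 2, 3, 4, 5].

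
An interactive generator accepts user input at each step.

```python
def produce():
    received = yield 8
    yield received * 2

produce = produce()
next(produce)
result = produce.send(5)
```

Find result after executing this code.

Step 1: next(produce) advances to first yield, producing 8.
Step 2: send(5) resumes, received = 5.
Step 3: yield received * 2 = 5 * 2 = 10.
Therefore result = 10.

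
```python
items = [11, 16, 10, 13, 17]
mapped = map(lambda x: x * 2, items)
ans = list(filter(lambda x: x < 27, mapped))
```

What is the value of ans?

Step 1: Map x * 2:
  11 -> 22
  16 -> 32
  10 -> 20
  13 -> 26
  17 -> 34
Step 2: Filter for < 27:
  22: kept
  32: removed
  20: kept
  26: kept
  34: removed
Therefore ans = [22, 20, 26].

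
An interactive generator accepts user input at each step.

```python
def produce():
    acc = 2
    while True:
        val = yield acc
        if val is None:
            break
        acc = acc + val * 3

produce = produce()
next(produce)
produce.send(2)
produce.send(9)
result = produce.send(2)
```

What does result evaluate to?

Step 1: next() -> yield acc=2.
Step 2: send(2) -> val=2, acc = 2 + 2*3 = 8, yield 8.
Step 3: send(9) -> val=9, acc = 8 + 9*3 = 35, yield 35.
Step 4: send(2) -> val=2, acc = 35 + 2*3 = 41, yield 41.
Therefore result = 41.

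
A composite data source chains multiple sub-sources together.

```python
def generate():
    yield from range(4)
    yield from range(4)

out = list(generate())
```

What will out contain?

Step 1: Trace yields in order:
  yield 0
  yield 1
  yield 2
  yield 3
  yield 0
  yield 1
  yield 2
  yield 3
Therefore out = [0, 1, 2, 3, 0, 1, 2, 3].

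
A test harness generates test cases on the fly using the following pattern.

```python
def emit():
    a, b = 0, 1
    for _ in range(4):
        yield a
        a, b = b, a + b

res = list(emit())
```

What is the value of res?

Step 1: Fibonacci-like sequence starting with a=0, b=1:
  Iteration 1: yield a=0, then a,b = 1,1
  Iteration 2: yield a=1, then a,b = 1,2
  Iteration 3: yield a=1, then a,b = 2,3
  Iteration 4: yield a=2, then a,b = 3,5
Therefore res = [0, 1, 1, 2].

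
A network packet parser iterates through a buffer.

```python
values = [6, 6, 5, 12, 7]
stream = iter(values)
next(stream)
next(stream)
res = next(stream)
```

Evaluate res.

Step 1: Create iterator over [6, 6, 5, 12, 7].
Step 2: next() consumes 6.
Step 3: next() consumes 6.
Step 4: next() returns 5.
Therefore res = 5.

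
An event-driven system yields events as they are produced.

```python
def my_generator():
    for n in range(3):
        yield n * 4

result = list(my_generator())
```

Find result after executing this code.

Step 1: For each n in range(3), yield n * 4:
  n=0: yield 0 * 4 = 0
  n=1: yield 1 * 4 = 4
  n=2: yield 2 * 4 = 8
Therefore result = [0, 4, 8].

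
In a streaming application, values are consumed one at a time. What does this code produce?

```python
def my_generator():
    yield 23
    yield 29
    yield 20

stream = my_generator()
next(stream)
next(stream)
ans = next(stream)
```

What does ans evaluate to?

Step 1: my_generator() creates a generator.
Step 2: next(stream) yields 23 (consumed and discarded).
Step 3: next(stream) yields 29 (consumed and discarded).
Step 4: next(stream) yields 20, assigned to ans.
Therefore ans = 20.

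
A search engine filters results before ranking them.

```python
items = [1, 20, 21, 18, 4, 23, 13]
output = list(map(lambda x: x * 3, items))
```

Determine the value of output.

Step 1: Apply lambda x: x * 3 to each element:
  1 -> 3
  20 -> 60
  21 -> 63
  18 -> 54
  4 -> 12
  23 -> 69
  13 -> 39
Therefore output = [3, 60, 63, 54, 12, 69, 39].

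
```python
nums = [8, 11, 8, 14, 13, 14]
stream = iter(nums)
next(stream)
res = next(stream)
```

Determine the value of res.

Step 1: Create iterator over [8, 11, 8, 14, 13, 14].
Step 2: next() consumes 8.
Step 3: next() returns 11.
Therefore res = 11.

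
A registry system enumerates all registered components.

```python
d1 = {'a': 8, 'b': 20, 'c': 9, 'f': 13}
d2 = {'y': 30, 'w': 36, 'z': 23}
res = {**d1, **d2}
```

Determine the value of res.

Step 1: Merge d1 and d2 (d2 values override on key conflicts).
Step 2: d1 has keys ['a', 'b', 'c', 'f'], d2 has keys ['y', 'w', 'z'].
Therefore res = {'a': 8, 'b': 20, 'c': 9, 'f': 13, 'y': 30, 'w': 36, 'z': 23}.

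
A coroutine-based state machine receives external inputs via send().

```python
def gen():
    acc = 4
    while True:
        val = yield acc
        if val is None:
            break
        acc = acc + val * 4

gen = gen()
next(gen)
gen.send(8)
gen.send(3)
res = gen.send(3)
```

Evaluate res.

Step 1: next() -> yield acc=4.
Step 2: send(8) -> val=8, acc = 4 + 8*4 = 36, yield 36.
Step 3: send(3) -> val=3, acc = 36 + 3*4 = 48, yield 48.
Step 4: send(3) -> val=3, acc = 48 + 3*4 = 60, yield 60.
Therefore res = 60.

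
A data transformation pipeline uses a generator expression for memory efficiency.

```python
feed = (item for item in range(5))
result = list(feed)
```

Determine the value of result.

Step 1: Generator expression iterates range(5): [0, 1, 2, 3, 4].
Step 2: list() collects all values.
Therefore result = [0, 1, 2, 3, 4].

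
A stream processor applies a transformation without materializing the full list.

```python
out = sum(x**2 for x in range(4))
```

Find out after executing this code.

Step 1: Compute x**2 for each x in range(4):
  x=0: 0**2 = 0
  x=1: 1**2 = 1
  x=2: 2**2 = 4
  x=3: 3**2 = 9
Step 2: sum = 0 + 1 + 4 + 9 = 14.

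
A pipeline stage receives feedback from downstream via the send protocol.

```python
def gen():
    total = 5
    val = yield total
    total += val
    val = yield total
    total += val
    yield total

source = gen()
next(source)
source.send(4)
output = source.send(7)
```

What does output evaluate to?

Step 1: next() -> yield total=5.
Step 2: send(4) -> val=4, total = 5+4 = 9, yield 9.
Step 3: send(7) -> val=7, total = 9+7 = 16, yield 16.
Therefore output = 16.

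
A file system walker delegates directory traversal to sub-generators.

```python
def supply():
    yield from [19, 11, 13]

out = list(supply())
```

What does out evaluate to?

Step 1: yield from delegates to the iterable, yielding each element.
Step 2: Collected values: [19, 11, 13].
Therefore out = [19, 11, 13].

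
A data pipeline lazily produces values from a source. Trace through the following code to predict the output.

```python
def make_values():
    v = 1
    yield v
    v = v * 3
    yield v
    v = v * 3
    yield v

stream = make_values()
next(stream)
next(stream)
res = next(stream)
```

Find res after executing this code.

Step 1: Trace through generator execution:
  Yield 1: v starts at 1, yield 1
  Yield 2: v = 1 * 3 = 3, yield 3
  Yield 3: v = 3 * 3 = 9, yield 9
Step 2: First next() gets 1, second next() gets the second value, third next() yields 9.
Therefore res = 9.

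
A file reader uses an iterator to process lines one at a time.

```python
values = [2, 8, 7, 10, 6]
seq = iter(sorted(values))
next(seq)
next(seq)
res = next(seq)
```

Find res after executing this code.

Step 1: sorted([2, 8, 7, 10, 6]) = [2, 6, 7, 8, 10].
Step 2: Create iterator and skip 2 elements.
Step 3: next() returns 7.
Therefore res = 7.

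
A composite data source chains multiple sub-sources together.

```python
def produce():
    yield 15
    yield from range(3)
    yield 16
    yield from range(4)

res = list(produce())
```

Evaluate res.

Step 1: Trace yields in order:
  yield 15
  yield 0
  yield 1
  yield 2
  yield 16
  yield 0
  yield 1
  yield 2
  yield 3
Therefore res = [15, 0, 1, 2, 16, 0, 1, 2, 3].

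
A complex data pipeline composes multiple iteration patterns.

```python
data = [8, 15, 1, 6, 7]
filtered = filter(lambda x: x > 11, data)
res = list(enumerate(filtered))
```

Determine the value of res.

Step 1: Filter [8, 15, 1, 6, 7] for > 11: [15].
Step 2: enumerate re-indexes from 0: [(0, 15)].
Therefore res = [(0, 15)].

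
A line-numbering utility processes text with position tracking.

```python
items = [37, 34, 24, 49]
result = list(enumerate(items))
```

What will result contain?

Step 1: enumerate pairs each element with its index:
  (0, 37)
  (1, 34)
  (2, 24)
  (3, 49)
Therefore result = [(0, 37), (1, 34), (2, 24), (3, 49)].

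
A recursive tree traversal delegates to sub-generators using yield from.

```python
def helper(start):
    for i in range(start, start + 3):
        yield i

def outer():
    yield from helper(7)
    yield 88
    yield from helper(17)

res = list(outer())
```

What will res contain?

Step 1: outer() delegates to helper(7):
  yield 7
  yield 8
  yield 9
Step 2: yield 88
Step 3: Delegates to helper(17):
  yield 17
  yield 18
  yield 19
Therefore res = [7, 8, 9, 88, 17, 18, 19].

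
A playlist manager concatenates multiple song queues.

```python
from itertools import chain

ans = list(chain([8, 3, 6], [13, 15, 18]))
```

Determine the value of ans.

Step 1: chain() concatenates iterables: [8, 3, 6] + [13, 15, 18].
Therefore ans = [8, 3, 6, 13, 15, 18].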